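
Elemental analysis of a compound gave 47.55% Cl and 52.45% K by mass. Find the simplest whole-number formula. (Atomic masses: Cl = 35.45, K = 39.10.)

Assume 100 g: 47.55 g Cl, 52.45 g K.
Moles — Cl: 47.55 / 35.45 = 1.341 mol; K: 52.45 / 39.10 = 1.341 mol
Divide by the smallest (1.341 mol Cl): Cl 1.000, K 1.000
→ ClK

ClK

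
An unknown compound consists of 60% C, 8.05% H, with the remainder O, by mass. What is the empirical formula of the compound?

C5H8O2

Assume 100 g: 60 g C, 8.05 g H, 31.95 g O.
C: 60 g ÷ 12.01 g/mol = 4.996 mol
H: 8.05 g ÷ 1.008 g/mol = 7.986 mol
O: 31.95 g ÷ 16.00 g/mol = 1.997 mol
Ratios (÷ 1.997): C 2.502, H 3.999, O 1.000
Scaling by 2: C 5.00, H 8.00, O 2.00 → C5H8O2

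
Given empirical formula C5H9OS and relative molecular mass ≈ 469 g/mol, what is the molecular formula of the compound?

C20H36O4S4

Empirical-formula mass = 117.19 g/mol
n = 469 / 117.19 = 4.00 ≈ 4
Molecular formula = (C5H9OS)4 = C20H36O4S4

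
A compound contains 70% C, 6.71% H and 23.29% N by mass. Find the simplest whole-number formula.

C7H8N2

Assume 100 g: 70 g C, 6.71 g H, 23.29 g N.
Moles — C: 70 / 12.01 = 5.828 mol; H: 6.71 / 1.008 = 6.657 mol; N: 23.29 / 14.01 = 1.662 mol
Smallest is N at 1.662 mol; normalising gives C 3.506, H 4.004, N 1.000
Scaling by 2: C 7.01, H 8.01, N 2.00 → C7H8N2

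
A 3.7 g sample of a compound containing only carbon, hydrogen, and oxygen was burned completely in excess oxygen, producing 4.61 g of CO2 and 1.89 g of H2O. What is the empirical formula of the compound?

mol C = 4.61 / 44.01 = 0.1047; mass C = 0.1047 × 12.01 = 1.258 g
mol H = 2 × (1.89 / 18.02) = 0.2098; mass H = 0.2098 × 1.008 = 0.2114 g
mass O = 3.7 − (1.469) = 2.231 g → mol O = 0.1394
Ratios (÷ 0.1047): C 1.000, H 2.003, O 1.331
×3: C 3.00, H 6.01, O 3.99 → C3H6O4

C3H6O4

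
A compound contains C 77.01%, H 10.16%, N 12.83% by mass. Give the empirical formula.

C7H11N

Assume 100 g: 77.01 g C, 10.16 g H, 12.83 g N.
C: 77.01 g ÷ 12.01 g/mol = 6.412 mol
H: 10.16 g ÷ 1.008 g/mol = 10.08 mol
N: 12.83 g ÷ 14.01 g/mol = 0.9158 mol
Divide by the smallest (0.9158 mol N): C 7.002, H 11.006, N 1.000
≈ 7:11:1 → C7H11N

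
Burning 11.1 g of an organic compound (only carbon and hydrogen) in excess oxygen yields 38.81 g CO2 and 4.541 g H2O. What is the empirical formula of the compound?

C7H4

mol C = 38.81 / 44.01 = 0.8818; mass C = 0.8818 × 12.01 = 10.59 g
mol H = 2 × (4.541 / 18.02) = 0.5040; mass H = 0.5040 × 1.008 = 0.5080 g
Smallest is H at 0.504 mol; normalising gives C 1.750, H 1.000
Scaling by 4: C 7.00, H 4.00 → C7H4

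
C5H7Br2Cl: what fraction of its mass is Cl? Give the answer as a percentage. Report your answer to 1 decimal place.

13.5%

Molar mass = 5(12.01) + 7(1.008) + 2(79.90) + 1(35.45) = 262.356 g/mol
Mass of Cl per mole = 1 × 35.45 = 35.450 g
% Cl = 35.450 / 262.356 × 100 = 13.5%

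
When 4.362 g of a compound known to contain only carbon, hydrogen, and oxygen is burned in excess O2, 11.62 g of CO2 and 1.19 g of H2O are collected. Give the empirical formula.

mol C = 11.62 / 44.01 = 0.2640; mass C = 0.2640 × 12.01 = 3.171 g
mol H = 2 × (1.19 / 18.02) = 0.1321; mass H = 0.1321 × 1.008 = 0.1331 g
mass O = 4.362 − (3.304) = 1.058 g → mol O = 0.06612
Ratios (÷ 0.06612): C 3.993, H 1.998, O 1.000
Ratio ≈ 4:2:1, so the empirical formula is C4H2O

C4H2O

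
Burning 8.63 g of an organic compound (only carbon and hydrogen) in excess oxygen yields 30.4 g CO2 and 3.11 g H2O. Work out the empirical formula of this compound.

mol C = 30.4 / 44.01 = 0.6908; mass C = 0.6908 × 12.01 = 8.296 g
mol H = 2 × (3.11 / 18.02) = 0.3452; mass H = 0.3452 × 1.008 = 0.3479 g
Ratios (÷ 0.3452): C 2.001, H 1.000
→ C2H

C2H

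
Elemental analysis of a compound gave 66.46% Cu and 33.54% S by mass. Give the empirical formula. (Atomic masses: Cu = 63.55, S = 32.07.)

CuS

Assume 100 g: 66.46 g Cu, 33.54 g S.
Moles — Cu: 66.46 / 63.55 = 1.046 mol; S: 33.54 / 32.07 = 1.046 mol
Ratios (÷ 1.046): Cu 1.000, S 1.000
Ratio ≈ 1:1, so the empirical formula is CuS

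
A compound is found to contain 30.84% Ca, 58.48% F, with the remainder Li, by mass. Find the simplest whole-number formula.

CaF4Li2

Assume 100 g: 30.84 g Ca, 58.48 g F, 10.68 g Li.
n(Ca) = 30.84/40.08 = 0.7695, n(F) = 58.48/19.00 = 3.078, n(Li) = 10.68/6.94 = 1.539
Divide by the smallest (0.7695 mol Ca): Ca 1.000, F 4.000, Li 2.000
→ CaF4Li2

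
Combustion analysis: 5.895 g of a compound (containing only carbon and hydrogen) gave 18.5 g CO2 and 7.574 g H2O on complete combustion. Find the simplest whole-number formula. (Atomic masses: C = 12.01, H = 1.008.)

CH2

mol C = 18.5 / 44.01 = 0.4204; mass C = 0.4204 × 12.01 = 5.049 g
mol H = 2 × (7.574 / 18.02) = 0.8406; mass H = 0.8406 × 1.008 = 0.8473 g
Smallest is C at 0.4204 mol; normalising gives C 1.000, H 2.000
Ratio ≈ 1:2, so the empirical formula is CH2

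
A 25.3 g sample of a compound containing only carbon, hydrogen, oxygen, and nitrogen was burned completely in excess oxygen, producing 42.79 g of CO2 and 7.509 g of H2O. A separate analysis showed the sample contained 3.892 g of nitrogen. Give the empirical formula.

mol C = 42.79 / 44.01 = 0.9723; mass C = 0.9723 × 12.01 = 11.68 g
mol H = 2 × (7.509 / 18.02) = 0.8334; mass H = 0.8334 × 1.008 = 0.8401 g
mol N = 3.892 / 14.01 = 0.2778
mass O = 25.3 − (16.41) = 8.891 g → mol O = 0.5557
Ratios (÷ 0.2778): C 3.500, H 3.000, N 1.000, O 2.000
×2: C 7.00, H 6.00, N 2.00, O 4.00 → C7H6N2O4

C7H6N2O4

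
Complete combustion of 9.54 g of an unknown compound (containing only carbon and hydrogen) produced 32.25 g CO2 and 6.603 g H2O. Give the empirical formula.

mol C = 32.25 / 44.01 = 0.7328; mass C = 0.7328 × 12.01 = 8.801 g
mol H = 2 × (6.603 / 18.02) = 0.7329; mass H = 0.7329 × 1.008 = 0.7387 g
Ratios (÷ 0.7328): C 1.000, H 1.000
Ratio ≈ 1:1, so the empirical formula is CH

CH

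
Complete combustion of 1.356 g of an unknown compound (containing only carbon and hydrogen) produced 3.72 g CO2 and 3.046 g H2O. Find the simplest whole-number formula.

CH4

mol C = 3.72 / 44.01 = 0.08453; mass C = 0.08453 × 12.01 = 1.015 g
mol H = 2 × (3.046 / 18.02) = 0.3381; mass H = 0.3381 × 1.008 = 0.3408 g
Divide by the smallest (0.08453 mol C): C 1.000, H 4.000
Ratio ≈ 1:4, so the empirical formula is CH4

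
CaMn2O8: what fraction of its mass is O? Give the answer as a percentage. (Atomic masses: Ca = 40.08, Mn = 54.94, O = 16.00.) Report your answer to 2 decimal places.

Molar mass = 1(40.08) + 2(54.94) + 8(16.00) = 277.960 g/mol
Mass of O per mole = 8 × 16.00 = 128.000 g
% O = 128.000 / 277.960 × 100 = 46.05%

46.05%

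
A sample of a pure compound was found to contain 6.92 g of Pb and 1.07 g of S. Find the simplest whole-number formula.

PbS

Moles — Pb: 6.92 / 207.2 = 0.0334 mol; S: 1.07 / 32.07 = 0.03336 mol
Smallest is S at 0.03336 mol; normalising gives Pb 1.001, S 1.000
≈ 1:1 → PbS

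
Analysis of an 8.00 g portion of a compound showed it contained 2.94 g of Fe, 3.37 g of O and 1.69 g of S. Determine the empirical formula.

n(Fe) = 2.94/55.85 = 0.05264, n(O) = 3.37/16.00 = 0.2106, n(S) = 1.69/32.07 = 0.0527
Ratios (÷ 0.05264): Fe 1.000, O 4.001, S 1.001
≈ 1:4:1 → FeO4S

FeO4S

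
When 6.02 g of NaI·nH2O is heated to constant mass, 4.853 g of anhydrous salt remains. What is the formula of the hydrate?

Mass of water lost = 6.02 − 4.853 = 1.167 g → 1.167 / 18.02 = 0.06476 mol H2O
Molar mass of NaI = 149.89 g/mol → mol NaI = 4.853 / 149.89 = 0.03238
n = 0.06476 / 0.03238 = 2.00 ≈ 2 → NaI·2H2O

NaI·2H2O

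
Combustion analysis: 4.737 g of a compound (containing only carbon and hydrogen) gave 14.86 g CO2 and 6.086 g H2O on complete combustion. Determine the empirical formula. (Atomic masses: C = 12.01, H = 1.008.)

CH2

mol C = 14.86 / 44.01 = 0.3377; mass C = 0.3377 × 12.01 = 4.055 g
mol H = 2 × (6.086 / 18.02) = 0.6755; mass H = 0.6755 × 1.008 = 0.6809 g
Divide by the smallest (0.3377 mol C): C 1.000, H 2.001
→ CH2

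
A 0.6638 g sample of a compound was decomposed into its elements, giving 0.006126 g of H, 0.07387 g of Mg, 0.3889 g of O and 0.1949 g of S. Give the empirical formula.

H: 0.006126 g ÷ 1.008 g/mol = 0.006077 mol
Mg: 0.07387 g ÷ 24.31 g/mol = 0.003039 mol
O: 0.3889 g ÷ 16.00 g/mol = 0.02431 mol
S: 0.1949 g ÷ 32.07 g/mol = 0.006077 mol
Divide by the smallest (0.003039 mol Mg): H 2.000, Mg 1.000, O 7.999, S 2.000
Ratio ≈ 2:1:8:2, so the empirical formula is H2MgO8S2

H2MgO8S2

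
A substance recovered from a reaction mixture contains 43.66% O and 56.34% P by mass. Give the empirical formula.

Assume 100 g: 43.66 g O, 56.34 g P.
Moles — O: 43.66 / 16.00 = 2.729 mol; P: 56.34 / 30.97 = 1.819 mol
Ratios (÷ 1.819): O 1.500, P 1.000
Scaling by 2: O 3.00, P 2.00 → O3P2

O3P2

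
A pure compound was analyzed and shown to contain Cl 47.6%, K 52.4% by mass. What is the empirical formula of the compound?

ClK

Assume 100 g: 47.6 g Cl, 52.4 g K.
Moles — Cl: 47.6 / 35.45 = 1.343 mol; K: 52.4 / 39.10 = 1.34 mol
Smallest is K at 1.34 mol; normalising gives Cl 1.002, K 1.000
→ ClK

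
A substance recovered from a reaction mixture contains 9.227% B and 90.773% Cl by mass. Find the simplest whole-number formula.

Assume 100 g: 9.227 g B, 90.773 g Cl.
Moles — B: 9.227 / 10.81 = 0.8536 mol; Cl: 90.773 / 35.45 = 2.561 mol
Ratios (÷ 0.8536): B 1.000, Cl 3.000
Ratio ≈ 1:3, so the empirical formula is BCl3

BCl3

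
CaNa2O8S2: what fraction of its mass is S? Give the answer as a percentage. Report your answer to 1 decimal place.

Molar mass = 1(40.08) + 2(22.99) + 8(16.00) + 2(32.07) = 278.200 g/mol
Mass of S per mole = 2 × 32.07 = 64.140 g
% S = 64.140 / 278.200 × 100 = 23.1%

23.1%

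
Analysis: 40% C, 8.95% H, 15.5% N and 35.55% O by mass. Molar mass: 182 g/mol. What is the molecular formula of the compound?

C6H16N2O4

Assume 100 g: 40 g C, 8.95 g H, 15.5 g N, 35.55 g O.
n(C) = 40/12.01 = 3.331, n(H) = 8.95/1.008 = 8.879, n(N) = 15.5/14.01 = 1.106, n(O) = 35.55/16.00 = 2.222
Ratios (÷ 1.106): C 3.010, H 8.025, N 1.000, O 2.008
→ C3H8NO2
Empirical-formula mass = 90.10 g/mol
n = 182 / 90.10 = 2.02 ≈ 2
Molecular formula = (C3H8NO2)×2 = C6H16N2O4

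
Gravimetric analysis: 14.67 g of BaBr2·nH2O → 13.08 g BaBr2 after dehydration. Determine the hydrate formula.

BaBr2·2H2O

Mass of water lost = 14.67 − 13.08 = 1.59 g → 1.59 / 18.02 = 0.08824 mol H2O
Molar mass of BaBr2 = 297.13 g/mol → mol BaBr2 = 13.08 / 297.13 = 0.04402
n = 0.08824 / 0.04402 = 2.00 ≈ 2 → BaBr2·2H2O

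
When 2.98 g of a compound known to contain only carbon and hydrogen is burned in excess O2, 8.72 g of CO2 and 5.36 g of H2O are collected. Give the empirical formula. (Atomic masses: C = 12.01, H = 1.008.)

mol C = 8.72 / 44.01 = 0.1981; mass C = 0.1981 × 12.01 = 2.380 g
mol H = 2 × (5.36 / 18.02) = 0.5949; mass H = 0.5949 × 1.008 = 0.5997 g
Divide by the smallest (0.1981 mol C): C 1.000, H 3.002
Ratio ≈ 1:3, so the empirical formula is CH3

CH3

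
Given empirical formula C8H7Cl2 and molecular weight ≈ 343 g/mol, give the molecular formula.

Empirical-formula mass = 174.04 g/mol
n = 343 / 174.04 = 1.97 ≈ 2
Molecular formula = (C8H7Cl2)2 = C16H14Cl4

C16H14Cl4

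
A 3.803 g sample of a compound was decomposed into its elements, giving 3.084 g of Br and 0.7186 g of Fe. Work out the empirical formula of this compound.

Br3Fe

Br: 3.084 g ÷ 79.90 g/mol = 0.0386 mol
Fe: 0.7186 g ÷ 55.85 g/mol = 0.01287 mol
Ratios (÷ 0.01287): Br 3.000, Fe 1.000
≈ 3:1 → Br3Fe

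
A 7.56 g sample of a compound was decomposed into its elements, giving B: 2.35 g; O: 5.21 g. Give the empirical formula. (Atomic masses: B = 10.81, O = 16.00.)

B2O3

B: 2.35 g ÷ 10.81 g/mol = 0.2174 mol
O: 5.21 g ÷ 16.00 g/mol = 0.3256 mol
Divide by the smallest (0.2174 mol B): B 1.000, O 1.498
Scaling by 2: B 2.00, O 3.00 → B2O3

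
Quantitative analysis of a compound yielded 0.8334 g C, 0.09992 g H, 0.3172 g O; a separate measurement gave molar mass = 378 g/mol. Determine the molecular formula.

C: 0.8334 g ÷ 12.01 g/mol = 0.06939 mol
H: 0.09992 g ÷ 1.008 g/mol = 0.09913 mol
O: 0.3172 g ÷ 16.00 g/mol = 0.01982 mol
Smallest is O at 0.01982 mol; normalising gives C 3.500, H 5.000, O 1.000
Scaling by 2: C 7.00, H 10.00, O 2.00 → C7H10O2
Empirical-formula mass = 126.15 g/mol
n = 378 / 126.15 = 3.00 ≈ 3
Molecular formula = (C7H10O2)×3 = C21H30O6

C21H30O6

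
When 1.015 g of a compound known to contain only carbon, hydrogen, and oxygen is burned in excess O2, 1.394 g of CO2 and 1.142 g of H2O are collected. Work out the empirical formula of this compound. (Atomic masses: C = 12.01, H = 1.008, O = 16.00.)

mol C = 1.394 / 44.01 = 0.03167; mass C = 0.03167 × 12.01 = 0.3804 g
mol H = 2 × (1.142 / 18.02) = 0.1267; mass H = 0.1267 × 1.008 = 0.1278 g
mass O = 1.015 − (0.5082) = 0.5068 g → mol O = 0.03168
Ratios (÷ 0.03167): C 1.000, H 4.002, O 1.000
≈ 1:4:1 → CH4O

CH4O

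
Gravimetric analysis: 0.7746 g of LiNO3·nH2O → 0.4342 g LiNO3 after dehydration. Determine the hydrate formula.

LiNO3·3H2O

Mass of water lost = 0.7746 − 0.4342 = 0.3404 g → 0.3404 / 18.02 = 0.01889 mol H2O
Molar mass of LiNO3 = 68.95 g/mol → mol LiNO3 = 0.4342 / 68.95 = 0.006297
n = 0.01889 / 0.006297 = 3.00 ≈ 3 → LiNO3·3H2O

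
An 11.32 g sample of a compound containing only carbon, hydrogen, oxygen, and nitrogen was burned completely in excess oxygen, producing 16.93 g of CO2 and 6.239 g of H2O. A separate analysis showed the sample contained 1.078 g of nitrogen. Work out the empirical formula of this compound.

mol C = 16.93 / 44.01 = 0.3847; mass C = 0.3847 × 12.01 = 4.620 g
mol H = 2 × (6.239 / 18.02) = 0.6925; mass H = 0.6925 × 1.008 = 0.6980 g
mol N = 1.078 / 14.01 = 0.07695
mass O = 11.32 − (6.396) = 4.924 g → mol O = 0.3077
Ratios (÷ 0.07695): C 4.999, H 8.999, N 1.000, O 4.000
≈ 5:9:1:4 → C5H9NO4

C5H9NO4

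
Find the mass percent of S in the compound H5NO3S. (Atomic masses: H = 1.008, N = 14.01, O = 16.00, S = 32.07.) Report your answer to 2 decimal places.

32.35%

Molar mass = 5(1.008) + 1(14.01) + 3(16.00) + 1(32.07) = 99.120 g/mol
Mass of S per mole = 1 × 32.07 = 32.070 g
% S = 32.070 / 99.120 × 100 = 32.35%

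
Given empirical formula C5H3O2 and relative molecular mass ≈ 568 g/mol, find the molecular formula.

C30H18O12

Empirical-formula mass = 95.07 g/mol
n = 568 / 95.07 = 5.97 ≈ 6
Molecular formula = (C5H3O2)6 = C30H18O12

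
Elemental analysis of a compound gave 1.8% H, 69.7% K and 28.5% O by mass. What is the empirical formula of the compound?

Assume 100 g: 1.8 g H, 69.7 g K, 28.5 g O.
n(H) = 1.8/1.008 = 1.786, n(K) = 69.7/39.10 = 1.783, n(O) = 28.5/16.00 = 1.781
Divide by the smallest (1.781 mol O): H 1.003, K 1.001, O 1.000
≈ 1:1:1 → HKO

HKO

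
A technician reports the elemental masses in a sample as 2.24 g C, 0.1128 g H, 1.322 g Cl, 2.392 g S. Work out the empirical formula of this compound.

C5H3ClS2

n(C) = 2.24/12.01 = 0.1865, n(H) = 0.1128/1.008 = 0.1119, n(Cl) = 1.322/35.45 = 0.03729, n(S) = 2.392/32.07 = 0.07459
Divide by the smallest (0.03729 mol Cl): C 5.001, H 3.001, Cl 1.000, S 2.000
Ratio ≈ 5:3:1:2, so the empirical formula is C5H3ClS2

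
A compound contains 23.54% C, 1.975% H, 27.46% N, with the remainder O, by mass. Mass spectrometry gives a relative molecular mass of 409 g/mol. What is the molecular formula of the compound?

Assume 100 g: 23.54 g C, 1.975 g H, 27.46 g N, 47.025 g O.
Moles — C: 23.54 / 12.01 = 1.96 mol; H: 1.975 / 1.008 = 1.959 mol; N: 27.46 / 14.01 = 1.96 mol; O: 47.025 / 16.00 = 2.939 mol
Divide by the smallest (1.959 mol H): C 1.000, H 1.000, N 1.000, O 1.500
Multiply by 2: C 2.00, H 2.00, N 2.00, O 3.00 → C2H2N2O3
Empirical-formula mass = 102.06 g/mol
n = 409 / 102.06 = 4.01 ≈ 4
Molecular formula = (C2H2N2O3)×4 = C8H8N8O12

C8H8N8O12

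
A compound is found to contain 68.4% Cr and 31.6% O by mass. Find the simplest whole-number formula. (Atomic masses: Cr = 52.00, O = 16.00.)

Cr2O3

Assume 100 g: 68.4 g Cr, 31.6 g O.
Cr: 68.4 g ÷ 52.00 g/mol = 1.315 mol
O: 31.6 g ÷ 16.00 g/mol = 1.975 mol
Ratios (÷ 1.315): Cr 1.000, O 1.501
Scaling by 2: Cr 2.00, O 3.00 → Cr2O3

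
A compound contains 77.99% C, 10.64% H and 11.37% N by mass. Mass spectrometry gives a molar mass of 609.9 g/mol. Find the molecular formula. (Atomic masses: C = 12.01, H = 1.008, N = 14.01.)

C40H65N5

Assume 100 g: 77.99 g C, 10.64 g H, 11.37 g N.
Moles — C: 77.99 / 12.01 = 6.494 mol; H: 10.64 / 1.008 = 10.56 mol; N: 11.37 / 14.01 = 0.8116 mol
Ratios (÷ 0.8116): C 8.002, H 13.006, N 1.000
→ C8H13N
Empirical-formula mass = 123.19 g/mol
n = 609.9 / 123.19 = 4.95 ≈ 5
Molecular formula = (C8H13N)×5 = C40H65N5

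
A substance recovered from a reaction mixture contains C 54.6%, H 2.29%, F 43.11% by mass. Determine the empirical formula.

Assume 100 g: 54.6 g C, 2.29 g H, 43.11 g F.
Moles — C: 54.6 / 12.01 = 4.546 mol; H: 2.29 / 1.008 = 2.272 mol; F: 43.11 / 19.00 = 2.269 mol
Divide by the smallest (2.269 mol F): C 2.004, H 1.001, F 1.000
≈ 2:1:1 → C2HF

C2HF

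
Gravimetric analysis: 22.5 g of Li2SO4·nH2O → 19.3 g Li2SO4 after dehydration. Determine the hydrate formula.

Li2SO4·H2O

Mass of water lost = 22.5 − 19.3 = 3.2 g → 3.2 / 18.02 = 0.1776 mol H2O
Molar mass of Li2SO4 = 109.95 g/mol → mol Li2SO4 = 19.3 / 109.95 = 0.1755
n = 0.1776 / 0.1755 = 1.01 ≈ 1 → Li2SO4·H2O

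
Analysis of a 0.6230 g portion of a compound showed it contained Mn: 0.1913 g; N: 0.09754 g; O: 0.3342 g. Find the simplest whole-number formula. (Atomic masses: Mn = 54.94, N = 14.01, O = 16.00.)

MnN2O6

Moles — Mn: 0.1913 / 54.94 = 0.003482 mol; N: 0.09754 / 14.01 = 0.006962 mol; O: 0.3342 / 16.00 = 0.02089 mol
Smallest is Mn at 0.003482 mol; normalising gives Mn 1.000, N 1.999, O 5.999
→ MnN2O6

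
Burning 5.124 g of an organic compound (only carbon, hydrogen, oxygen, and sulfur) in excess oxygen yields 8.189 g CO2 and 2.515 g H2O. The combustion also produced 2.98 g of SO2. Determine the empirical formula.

mol C = 8.189 / 44.01 = 0.1861; mass C = 0.1861 × 12.01 = 2.235 g
mol H = 2 × (2.515 / 18.02) = 0.2791; mass H = 0.2791 × 1.008 = 0.2814 g
mol S = 2.98 / 64.07 = 0.04651; mass S = 1.492 g
mass O = 5.124 − (4.008) = 1.116 g → mol O = 0.06977
Smallest is S at 0.04651 mol; normalising gives C 4.001, H 6.001, O 1.500, S 1.000
×2: C 8.00, H 12.00, O 3.00, S 2.00 → C8H12O3S2

C8H12O3S2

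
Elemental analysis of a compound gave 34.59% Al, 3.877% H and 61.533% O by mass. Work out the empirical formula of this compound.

Assume 100 g: 34.59 g Al, 3.877 g H, 61.533 g O.
Al: 34.59 g ÷ 26.98 g/mol = 1.282 mol
H: 3.877 g ÷ 1.008 g/mol = 3.846 mol
O: 61.533 g ÷ 16.00 g/mol = 3.846 mol
Ratios (÷ 1.282): Al 1.000, H 3.000, O 3.000
≈ 1:3:3 → AlH3O3

AlH3O3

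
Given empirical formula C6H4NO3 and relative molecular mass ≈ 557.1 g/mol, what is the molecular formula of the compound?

Empirical-formula mass = 138.10 g/mol
n = 557.1 / 138.10 = 4.03 ≈ 4
Molecular formula = (C6H4NO3)4 = C24H16N4O12

C24H16N4O12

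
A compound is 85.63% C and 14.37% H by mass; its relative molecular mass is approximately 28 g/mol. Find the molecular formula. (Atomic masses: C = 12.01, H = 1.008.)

Assume 100 g: 85.63 g C, 14.37 g H.
C: 85.63 g ÷ 12.01 g/mol = 7.13 mol
H: 14.37 g ÷ 1.008 g/mol = 14.26 mol
Divide by the smallest (7.13 mol C): C 1.000, H 1.999
≈ 1:2 → CH2
Empirical-formula mass = 14.03 g/mol
n = 28 / 14.03 = 2.00 ≈ 2
Molecular formula = (CH2)×2 = C2H4

C2H4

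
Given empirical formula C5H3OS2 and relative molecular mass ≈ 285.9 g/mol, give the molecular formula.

Empirical-formula mass = 143.21 g/mol
n = 285.9 / 143.21 = 2.00 ≈ 2
Molecular formula = (C5H3OS2)2 = C10H6O2S4

C10H6O2S4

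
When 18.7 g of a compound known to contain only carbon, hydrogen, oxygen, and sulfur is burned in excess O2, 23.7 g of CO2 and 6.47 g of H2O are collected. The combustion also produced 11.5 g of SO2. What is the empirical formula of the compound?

mol C = 23.7 / 44.01 = 0.5385; mass C = 0.5385 × 12.01 = 6.468 g
mol H = 2 × (6.47 / 18.02) = 0.7181; mass H = 0.7181 × 1.008 = 0.7238 g
mol S = 11.5 / 64.07 = 0.1795; mass S = 5.756 g
mass O = 18.7 − (12.95) = 5.752 g → mol O = 0.3595
Ratios (÷ 0.1795): C 3.000, H 4.001, O 2.003, S 1.000
≈ 3:4:2:1 → C3H4O2S

C3H4O2S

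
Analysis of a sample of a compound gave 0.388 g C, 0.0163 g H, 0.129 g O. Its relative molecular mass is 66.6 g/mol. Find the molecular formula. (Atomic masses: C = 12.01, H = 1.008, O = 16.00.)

C4H2O

Moles — C: 0.388 / 12.01 = 0.03231 mol; H: 0.0163 / 1.008 = 0.01617 mol; O: 0.129 / 16.00 = 0.008063 mol
Divide by the smallest (0.008063 mol O): C 4.007, H 2.006, O 1.000
Ratio ≈ 4:2:1, so the empirical formula is C4H2O
Empirical-formula mass = 66.06 g/mol
n = 66.6 / 66.06 = 1.01 ≈ 1
Molecular formula = empirical formula = C4H2O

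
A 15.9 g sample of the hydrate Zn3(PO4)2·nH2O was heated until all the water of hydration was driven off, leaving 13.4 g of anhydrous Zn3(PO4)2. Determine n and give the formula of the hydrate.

Mass of water lost = 15.9 − 13.4 = 2.5 g → 2.5 / 18.02 = 0.1387 mol H2O
Molar mass of Zn3(PO4)2 = 386.08 g/mol → mol Zn3(PO4)2 = 13.4 / 386.08 = 0.03471
n = 0.1387 / 0.03471 = 4.00 ≈ 4 → Zn3(PO4)2·4H2O

Zn3(PO4)2·4H2O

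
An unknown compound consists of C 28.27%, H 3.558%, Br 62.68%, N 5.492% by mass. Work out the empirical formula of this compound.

C6H9Br2N

Assume 100 g: 28.27 g C, 3.558 g H, 62.68 g Br, 5.492 g N.
C: 28.27 g ÷ 12.01 g/mol = 2.354 mol
H: 3.558 g ÷ 1.008 g/mol = 3.53 mol
Br: 62.68 g ÷ 79.90 g/mol = 0.7845 mol
N: 5.492 g ÷ 14.01 g/mol = 0.392 mol
Divide by the smallest (0.392 mol N): C 6.005, H 9.004, Br 2.001, N 1.000
→ C6H9Br2N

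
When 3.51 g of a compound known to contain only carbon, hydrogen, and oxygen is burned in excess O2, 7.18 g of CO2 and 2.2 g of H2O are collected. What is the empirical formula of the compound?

C2H3O

mol C = 7.18 / 44.01 = 0.1631; mass C = 0.1631 × 12.01 = 1.959 g
mol H = 2 × (2.2 / 18.02) = 0.2442; mass H = 0.2442 × 1.008 = 0.2461 g
mass O = 3.51 − (2.205) = 1.305 g → mol O = 0.08153
Ratios (÷ 0.08153): C 2.001, H 2.995, O 1.000
≈ 2:3:1 → C2H3O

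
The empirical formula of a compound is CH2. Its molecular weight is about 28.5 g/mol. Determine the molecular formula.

Empirical-formula mass = 14.03 g/mol
n = 28.5 / 14.03 = 2.03 ≈ 2
Molecular formula = (CH2)2 = C2H4

C2H4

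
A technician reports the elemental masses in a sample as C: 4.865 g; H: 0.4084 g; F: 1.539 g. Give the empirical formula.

C5H5F

Moles — C: 4.865 / 12.01 = 0.4051 mol; H: 0.4084 / 1.008 = 0.4052 mol; F: 1.539 / 19.00 = 0.081 mol
Divide by the smallest (0.081 mol F): C 5.001, H 5.002, F 1.000
→ C5H5F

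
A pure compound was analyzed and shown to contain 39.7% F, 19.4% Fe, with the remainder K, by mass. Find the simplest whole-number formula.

F6FeK3

Assume 100 g: 39.7 g F, 19.4 g Fe, 40.9 g K.
F: 39.7 g ÷ 19.00 g/mol = 2.089 mol
Fe: 19.4 g ÷ 55.85 g/mol = 0.3474 mol
K: 40.9 g ÷ 39.10 g/mol = 1.046 mol
Smallest is Fe at 0.3474 mol; normalising gives F 6.015, Fe 1.000, K 3.011
Ratio ≈ 6:1:3, so the empirical formula is F6FeK3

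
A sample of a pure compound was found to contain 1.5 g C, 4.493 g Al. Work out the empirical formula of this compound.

n(C) = 1.5/12.01 = 0.1249, n(Al) = 4.493/26.98 = 0.1665
Smallest is C at 0.1249 mol; normalising gives C 1.000, Al 1.333
Multiply by 3: C 3.00, Al 4.00 → C3Al4

C3Al4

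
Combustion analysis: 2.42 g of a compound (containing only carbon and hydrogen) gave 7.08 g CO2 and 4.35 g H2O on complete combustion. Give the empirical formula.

mol C = 7.08 / 44.01 = 0.1609; mass C = 0.1609 × 12.01 = 1.932 g
mol H = 2 × (4.35 / 18.02) = 0.4828; mass H = 0.4828 × 1.008 = 0.4867 g
Ratios (÷ 0.1609): C 1.000, H 3.001
→ CH3

CH3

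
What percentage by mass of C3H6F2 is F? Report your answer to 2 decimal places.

Molar mass = 3(12.01) + 6(1.008) + 2(19.00) = 80.078 g/mol
Mass of F per mole = 2 × 19.00 = 38.000 g
% F = 38.000 / 80.078 × 100 = 47.45%

47.45%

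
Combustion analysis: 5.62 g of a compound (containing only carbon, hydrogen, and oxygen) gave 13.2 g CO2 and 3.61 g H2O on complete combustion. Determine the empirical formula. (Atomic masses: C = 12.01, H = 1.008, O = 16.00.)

C3H4O

mol C = 13.2 / 44.01 = 0.2999; mass C = 0.2999 × 12.01 = 3.602 g
mol H = 2 × (3.61 / 18.02) = 0.4007; mass H = 0.4007 × 1.008 = 0.4039 g
mass O = 5.62 − (4.006) = 1.614 g → mol O = 0.1009
Smallest is O at 0.1009 mol; normalising gives C 2.973, H 3.972, O 1.000
≈ 3:4:1 → C3H4O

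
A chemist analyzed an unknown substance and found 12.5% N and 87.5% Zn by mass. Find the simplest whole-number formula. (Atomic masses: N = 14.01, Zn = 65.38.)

N2Zn3

Assume 100 g: 12.5 g N, 87.5 g Zn.
n(N) = 12.5/14.01 = 0.8922, n(Zn) = 87.5/65.38 = 1.338
Divide by the smallest (0.8922 mol N): N 1.000, Zn 1.500
Scaling by 2: N 2.00, Zn 3.00 → N2Zn3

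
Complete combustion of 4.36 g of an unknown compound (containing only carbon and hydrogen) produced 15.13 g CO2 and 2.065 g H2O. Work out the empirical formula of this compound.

mol C = 15.13 / 44.01 = 0.3438; mass C = 0.3438 × 12.01 = 4.129 g
mol H = 2 × (2.065 / 18.02) = 0.2292; mass H = 0.2292 × 1.008 = 0.2310 g
Divide by the smallest (0.2292 mol H): C 1.500, H 1.000
Multiply by 2: C 3.00, H 2.00 → C3H2

C3H2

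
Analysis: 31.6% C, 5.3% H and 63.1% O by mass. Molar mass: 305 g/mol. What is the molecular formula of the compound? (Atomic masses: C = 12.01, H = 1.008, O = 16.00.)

Assume 100 g: 31.6 g C, 5.3 g H, 63.1 g O.
n(C) = 31.6/12.01 = 2.631, n(H) = 5.3/1.008 = 5.258, n(O) = 63.1/16.00 = 3.944
Smallest is C at 2.631 mol; normalising gives C 1.000, H 1.998, O 1.499
Multiply by 2: C 2.00, H 4.00, O 3.00 → C2H4O3
Empirical-formula mass = 76.05 g/mol
n = 305 / 76.05 = 4.01 ≈ 4
Molecular formula = (C2H4O3)×4 = C8H16O12

C8H16O12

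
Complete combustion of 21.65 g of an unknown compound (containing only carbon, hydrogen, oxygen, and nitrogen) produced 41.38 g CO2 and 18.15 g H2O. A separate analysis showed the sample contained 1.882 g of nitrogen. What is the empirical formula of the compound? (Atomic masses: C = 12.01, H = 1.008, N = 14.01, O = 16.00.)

mol C = 41.38 / 44.01 = 0.9402; mass C = 0.9402 × 12.01 = 11.29 g
mol H = 2 × (18.15 / 18.02) = 2.014; mass H = 2.014 × 1.008 = 2.031 g
mol N = 1.882 / 14.01 = 0.1343
mass O = 21.65 − (15.20) = 6.445 g → mol O = 0.4028
Divide by the smallest (0.1343 mol N): C 6.999, H 14.996, N 1.000, O 2.999
→ C7H15NO3

C7H15NO3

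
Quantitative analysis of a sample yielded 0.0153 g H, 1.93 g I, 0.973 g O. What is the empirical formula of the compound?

HIO4

Moles — H: 0.0153 / 1.008 = 0.01518 mol; I: 1.93 / 126.90 = 0.01521 mol; O: 0.973 / 16.00 = 0.06081 mol
Divide by the smallest (0.01518 mol H): H 1.000, I 1.002, O 4.006
→ HIO4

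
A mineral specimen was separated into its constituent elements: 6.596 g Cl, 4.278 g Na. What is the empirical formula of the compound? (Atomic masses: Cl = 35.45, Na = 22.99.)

Moles — Cl: 6.596 / 35.45 = 0.1861 mol; Na: 4.278 / 22.99 = 0.1861 mol
Ratios (÷ 0.1861): Cl 1.000, Na 1.000
Ratio ≈ 1:1, so the empirical formula is ClNa

ClNa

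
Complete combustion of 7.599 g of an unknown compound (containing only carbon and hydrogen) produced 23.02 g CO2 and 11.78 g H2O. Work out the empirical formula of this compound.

mol C = 23.02 / 44.01 = 0.5231; mass C = 0.5231 × 12.01 = 6.282 g
mol H = 2 × (11.78 / 18.02) = 1.307; mass H = 1.307 × 1.008 = 1.318 g
Ratios (÷ 0.5231): C 1.000, H 2.500
×2: C 2.00, H 5.00 → C2H5

C2H5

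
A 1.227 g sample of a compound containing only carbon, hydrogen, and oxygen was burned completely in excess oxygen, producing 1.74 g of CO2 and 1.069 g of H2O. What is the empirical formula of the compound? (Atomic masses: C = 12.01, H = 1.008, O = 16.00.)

mol C = 1.74 / 44.01 = 0.03954; mass C = 0.03954 × 12.01 = 0.4748 g
mol H = 2 × (1.069 / 18.02) = 0.1186; mass H = 0.1186 × 1.008 = 0.1196 g
mass O = 1.227 − (0.5944) = 0.6326 g → mol O = 0.03954
Ratios (÷ 0.03954): C 1.000, H 3.001, O 1.000
≈ 1:3:1 → CH3O

CH3O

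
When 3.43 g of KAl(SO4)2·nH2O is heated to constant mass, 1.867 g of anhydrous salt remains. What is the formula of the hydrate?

Mass of water lost = 3.43 − 1.867 = 1.563 g → 1.563 / 18.02 = 0.08674 mol H2O
Molar mass of KAl(SO4)2 = 258.22 g/mol → mol KAl(SO4)2 = 1.867 / 258.22 = 0.00723
n = 0.08674 / 0.00723 = 12.00 ≈ 12 → KAl(SO4)2·12H2O

KAl(SO4)2·12H2O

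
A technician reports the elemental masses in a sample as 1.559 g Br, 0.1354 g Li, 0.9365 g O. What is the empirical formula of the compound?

BrLiO3

Moles — Br: 1.559 / 79.90 = 0.01951 mol; Li: 0.1354 / 6.94 = 0.01951 mol; O: 0.9365 / 16.00 = 0.05853 mol
Divide by the smallest (0.01951 mol Li): Br 1.000, Li 1.000, O 3.000
≈ 1:1:3 → BrLiO3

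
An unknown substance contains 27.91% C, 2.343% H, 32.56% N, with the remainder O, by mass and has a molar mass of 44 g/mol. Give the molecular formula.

CHNO

Assume 100 g: 27.91 g C, 2.343 g H, 32.56 g N, 37.187 g O.
C: 27.91 g ÷ 12.01 g/mol = 2.324 mol
H: 2.343 g ÷ 1.008 g/mol = 2.324 mol
N: 32.56 g ÷ 14.01 g/mol = 2.324 mol
O: 37.187 g ÷ 16.00 g/mol = 2.324 mol
Ratios (÷ 2.324): C 1.000, H 1.000, N 1.000, O 1.000
Ratio ≈ 1:1:1:1, so the empirical formula is CHNO
Empirical-formula mass = 43.03 g/mol
n = 44 / 43.03 = 1.02 ≈ 1
Molecular formula = empirical formula = CHNO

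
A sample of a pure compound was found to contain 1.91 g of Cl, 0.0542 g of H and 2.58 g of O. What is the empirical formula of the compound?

ClHO3

Cl: 1.91 g ÷ 35.45 g/mol = 0.05388 mol
H: 0.0542 g ÷ 1.008 g/mol = 0.05377 mol
O: 2.58 g ÷ 16.00 g/mol = 0.1613 mol
Divide by the smallest (0.05377 mol H): Cl 1.002, H 1.000, O 2.999
Ratio ≈ 1:1:3, so the empirical formula is ClHO3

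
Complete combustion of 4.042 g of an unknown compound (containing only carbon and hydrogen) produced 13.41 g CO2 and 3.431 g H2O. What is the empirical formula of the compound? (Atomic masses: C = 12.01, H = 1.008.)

C4H5

mol C = 13.41 / 44.01 = 0.3047; mass C = 0.3047 × 12.01 = 3.659 g
mol H = 2 × (3.431 / 18.02) = 0.3808; mass H = 0.3808 × 1.008 = 0.3838 g
Smallest is C at 0.3047 mol; normalising gives C 1.000, H 1.250
×4: C 4.00, H 5.00 → C4H5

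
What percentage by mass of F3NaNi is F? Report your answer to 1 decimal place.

41.1%

Molar mass = 3(19.00) + 1(22.99) + 1(58.69) = 138.680 g/mol
Mass of F per mole = 3 × 19.00 = 57.000 g
% F = 57.000 / 138.680 × 100 = 41.1%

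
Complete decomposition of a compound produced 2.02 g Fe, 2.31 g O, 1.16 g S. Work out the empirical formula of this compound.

n(Fe) = 2.02/55.85 = 0.03617, n(O) = 2.31/16.00 = 0.1444, n(S) = 1.16/32.07 = 0.03617
Smallest is Fe at 0.03617 mol; normalising gives Fe 1.000, O 3.992, S 1.000
≈ 1:4:1 → FeO4S

FeO4S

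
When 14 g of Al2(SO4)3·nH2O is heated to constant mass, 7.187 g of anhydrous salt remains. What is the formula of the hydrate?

Al2(SO4)3·18H2O

Mass of water lost = 14 − 7.187 = 6.813 g → 6.813 / 18.02 = 0.3781 mol H2O
Molar mass of Al2(SO4)3 = 342.17 g/mol → mol Al2(SO4)3 = 7.187 / 342.17 = 0.021
n = 0.3781 / 0.021 = 18.00 ≈ 18 → Al2(SO4)3·18H2O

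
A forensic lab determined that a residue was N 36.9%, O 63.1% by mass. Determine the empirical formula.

Assume 100 g: 36.9 g N, 63.1 g O.
N: 36.9 g ÷ 14.01 g/mol = 2.634 mol
O: 63.1 g ÷ 16.00 g/mol = 3.944 mol
Ratios (÷ 2.634): N 1.000, O 1.497
Multiply by 2: N 2.00, O 2.99 → N2O3

N2O3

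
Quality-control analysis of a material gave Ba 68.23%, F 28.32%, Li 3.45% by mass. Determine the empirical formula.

Assume 100 g: 68.23 g Ba, 28.32 g F, 3.45 g Li.
Ba: 68.23 g ÷ 137.33 g/mol = 0.4968 mol
F: 28.32 g ÷ 19.00 g/mol = 1.491 mol
Li: 3.45 g ÷ 6.94 g/mol = 0.4971 mol
Smallest is Ba at 0.4968 mol; normalising gives Ba 1.000, F 3.000, Li 1.001
→ BaF3Li

BaF3Li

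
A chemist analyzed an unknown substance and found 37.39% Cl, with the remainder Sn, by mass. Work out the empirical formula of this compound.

Assume 100 g: 37.39 g Cl, 62.61 g Sn.
n(Cl) = 37.39/35.45 = 1.055, n(Sn) = 62.61/118.71 = 0.5274
Smallest is Sn at 0.5274 mol; normalising gives Cl 2.000, Sn 1.000
Ratio ≈ 2:1, so the empirical formula is Cl2Sn

Cl2Sn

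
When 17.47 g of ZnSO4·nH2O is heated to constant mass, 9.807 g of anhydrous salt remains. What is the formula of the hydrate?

ZnSO4·7H2O

Mass of water lost = 17.47 − 9.807 = 7.663 g → 7.663 / 18.02 = 0.4252 mol H2O
Molar mass of ZnSO4 = 161.45 g/mol → mol ZnSO4 = 9.807 / 161.45 = 0.06074
n = 0.4252 / 0.06074 = 7.00 ≈ 7 → ZnSO4·7H2O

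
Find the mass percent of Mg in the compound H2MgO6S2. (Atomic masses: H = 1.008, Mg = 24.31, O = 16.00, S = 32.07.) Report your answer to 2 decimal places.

Molar mass = 2(1.008) + 1(24.31) + 6(16.00) + 2(32.07) = 186.466 g/mol
Mass of Mg per mole = 1 × 24.31 = 24.310 g
% Mg = 24.310 / 186.466 × 100 = 13.04%

13.04%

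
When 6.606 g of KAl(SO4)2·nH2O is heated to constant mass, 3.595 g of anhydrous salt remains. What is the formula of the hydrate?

KAl(SO4)2·12H2O

Mass of water lost = 6.606 − 3.595 = 3.011 g → 3.011 / 18.02 = 0.1671 mol H2O
Molar mass of KAl(SO4)2 = 258.22 g/mol → mol KAl(SO4)2 = 3.595 / 258.22 = 0.01392
n = 0.1671 / 0.01392 = 12.00 ≈ 12 → KAl(SO4)2·12H2O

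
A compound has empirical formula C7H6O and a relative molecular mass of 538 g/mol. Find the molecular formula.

C35H30O5

Empirical-formula mass = 106.12 g/mol
n = 538 / 106.12 = 5.07 ≈ 5
Molecular formula = (C7H6O)5 = C35H30O5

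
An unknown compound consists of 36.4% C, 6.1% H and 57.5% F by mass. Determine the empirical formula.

Assume 100 g: 36.4 g C, 6.1 g H, 57.5 g F.
Moles — C: 36.4 / 12.01 = 3.031 mol; H: 6.1 / 1.008 = 6.052 mol; F: 57.5 / 19.00 = 3.026 mol
Ratios (÷ 3.026): C 1.001, H 2.000, F 1.000
Ratio ≈ 1:2:1, so the empirical formula is CH2F

CH2F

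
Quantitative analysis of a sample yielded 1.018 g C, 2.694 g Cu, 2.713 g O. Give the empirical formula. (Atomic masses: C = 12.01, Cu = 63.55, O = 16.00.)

C2CuO4

Moles — C: 1.018 / 12.01 = 0.08476 mol; Cu: 2.694 / 63.55 = 0.04239 mol; O: 2.713 / 16.00 = 0.1696 mol
Divide by the smallest (0.04239 mol Cu): C 2.000, Cu 1.000, O 4.000
Ratio ≈ 2:1:4, so the empirical formula is C2CuO4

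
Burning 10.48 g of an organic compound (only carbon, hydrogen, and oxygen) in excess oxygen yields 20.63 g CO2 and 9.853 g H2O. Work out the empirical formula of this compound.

mol C = 20.63 / 44.01 = 0.4688; mass C = 0.4688 × 12.01 = 5.630 g
mol H = 2 × (9.853 / 18.02) = 1.094; mass H = 1.094 × 1.008 = 1.102 g
mass O = 10.48 − (6.732) = 3.748 g → mol O = 0.2342
Ratios (÷ 0.2342): C 2.001, H 4.668, O 1.000
Scaling by 3: C 6.00, H 14.01, O 3.00 → C6H14O3

C6H14O3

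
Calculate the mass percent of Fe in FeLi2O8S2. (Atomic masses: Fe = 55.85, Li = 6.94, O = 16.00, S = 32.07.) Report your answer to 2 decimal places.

21.33%

Molar mass = 1(55.85) + 2(6.94) + 8(16.00) + 2(32.07) = 261.870 g/mol
Mass of Fe per mole = 1 × 55.85 = 55.850 g
% Fe = 55.850 / 261.870 × 100 = 21.33%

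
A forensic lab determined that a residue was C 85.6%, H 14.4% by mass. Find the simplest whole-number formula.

CH2

Assume 100 g: 85.6 g C, 14.4 g H.
n(C) = 85.6/12.01 = 7.127, n(H) = 14.4/1.008 = 14.29
Smallest is C at 7.127 mol; normalising gives C 1.000, H 2.004
Ratio ≈ 1:2, so the empirical formula is CH2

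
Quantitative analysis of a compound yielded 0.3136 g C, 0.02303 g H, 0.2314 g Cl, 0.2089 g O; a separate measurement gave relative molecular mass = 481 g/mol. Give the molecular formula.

C: 0.3136 g ÷ 12.01 g/mol = 0.02611 mol
H: 0.02303 g ÷ 1.008 g/mol = 0.02285 mol
Cl: 0.2314 g ÷ 35.45 g/mol = 0.006528 mol
O: 0.2089 g ÷ 16.00 g/mol = 0.01306 mol
Divide by the smallest (0.006528 mol Cl): C 4.000, H 3.500, Cl 1.000, O 2.000
Scaling by 2: C 8.00, H 7.00, Cl 2.00, O 4.00 → C8H7Cl2O4
Empirical-formula mass = 238.04 g/mol
n = 481 / 238.04 = 2.02 ≈ 2
Molecular formula = (C8H7Cl2O4)×2 = C16H14Cl4O8

C16H14Cl4O8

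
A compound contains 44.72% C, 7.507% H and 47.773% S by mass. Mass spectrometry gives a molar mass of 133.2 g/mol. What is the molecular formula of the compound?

C5H10S2

Assume 100 g: 44.72 g C, 7.507 g H, 47.773 g S.
C: 44.72 g ÷ 12.01 g/mol = 3.724 mol
H: 7.507 g ÷ 1.008 g/mol = 7.447 mol
S: 47.773 g ÷ 32.07 g/mol = 1.49 mol
Ratios (÷ 1.49): C 2.500, H 4.999, S 1.000
×2: C 5.00, H 10.00, S 2.00 → C5H10S2
Empirical-formula mass = 134.27 g/mol
n = 133.2 / 134.27 = 0.99 ≈ 1
Molecular formula = empirical formula = C5H10S2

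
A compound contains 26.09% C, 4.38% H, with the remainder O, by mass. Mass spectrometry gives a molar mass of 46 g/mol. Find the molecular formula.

CH2O2

Assume 100 g: 26.09 g C, 4.38 g H, 69.53 g O.
n(C) = 26.09/12.01 = 2.172, n(H) = 4.38/1.008 = 4.345, n(O) = 69.53/16.00 = 4.346
Smallest is C at 2.172 mol; normalising gives C 1.000, H 2.000, O 2.000
Ratio ≈ 1:2:2, so the empirical formula is CH2O2
Empirical-formula mass = 46.03 g/mol
n = 46 / 46.03 = 1.00 ≈ 1
Molecular formula = empirical formula = CH2O2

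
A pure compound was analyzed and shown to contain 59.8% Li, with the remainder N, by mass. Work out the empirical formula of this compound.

Assume 100 g: 59.8 g Li, 40.2 g N.
n(Li) = 59.8/6.94 = 8.617, n(N) = 40.2/14.01 = 2.869
Divide by the smallest (2.869 mol N): Li 3.003, N 1.000
→ Li3N

Li3N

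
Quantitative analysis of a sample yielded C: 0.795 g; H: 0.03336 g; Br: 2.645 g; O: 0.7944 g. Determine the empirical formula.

Moles — C: 0.795 / 12.01 = 0.06619 mol; H: 0.03336 / 1.008 = 0.0331 mol; Br: 2.645 / 79.90 = 0.0331 mol; O: 0.7944 / 16.00 = 0.04965 mol
Divide by the smallest (0.0331 mol H): C 2.000, H 1.000, Br 1.000, O 1.500
Scaling by 2: C 4.00, H 2.00, Br 2.00, O 3.00 → C4H2Br2O3

C4H2Br2O3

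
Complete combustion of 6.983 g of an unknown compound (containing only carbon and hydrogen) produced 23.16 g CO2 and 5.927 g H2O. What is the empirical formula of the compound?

C4H5

mol C = 23.16 / 44.01 = 0.5262; mass C = 0.5262 × 12.01 = 6.320 g
mol H = 2 × (5.927 / 18.02) = 0.6578; mass H = 0.6578 × 1.008 = 0.6631 g
Divide by the smallest (0.5262 mol C): C 1.000, H 1.250
Multiply by 4: C 4.00, H 5.00 → C4H5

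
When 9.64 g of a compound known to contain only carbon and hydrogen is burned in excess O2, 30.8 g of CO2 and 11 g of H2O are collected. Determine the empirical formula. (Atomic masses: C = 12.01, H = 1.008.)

mol C = 30.8 / 44.01 = 0.6998; mass C = 0.6998 × 12.01 = 8.405 g
mol H = 2 × (11 / 18.02) = 1.221; mass H = 1.221 × 1.008 = 1.231 g
Divide by the smallest (0.6998 mol C): C 1.000, H 1.744
Scaling by 4: C 4.00, H 6.98 → C4H7

C4H7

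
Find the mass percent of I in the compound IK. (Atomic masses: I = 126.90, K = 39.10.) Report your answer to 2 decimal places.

Molar mass = 1(126.90) + 1(39.10) = 166.000 g/mol
Mass of I per mole = 1 × 126.90 = 126.900 g
% I = 126.900 / 166.000 × 100 = 76.45%

76.45%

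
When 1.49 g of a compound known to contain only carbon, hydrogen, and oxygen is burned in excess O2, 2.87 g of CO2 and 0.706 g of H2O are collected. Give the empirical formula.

C5H6O3

mol C = 2.87 / 44.01 = 0.06521; mass C = 0.06521 × 12.01 = 0.7832 g
mol H = 2 × (0.706 / 18.02) = 0.07836; mass H = 0.07836 × 1.008 = 0.07898 g
mass O = 1.49 − (0.8622) = 0.6278 g → mol O = 0.03924
Divide by the smallest (0.03924 mol O): C 1.662, H 1.997, O 1.000
Scaling by 3: C 4.99, H 5.99, O 3.00 → C5H6O3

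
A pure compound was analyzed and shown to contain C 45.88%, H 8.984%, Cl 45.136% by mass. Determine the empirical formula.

Assume 100 g: 45.88 g C, 8.984 g H, 45.136 g Cl.
Moles — C: 45.88 / 12.01 = 3.82 mol; H: 8.984 / 1.008 = 8.913 mol; Cl: 45.136 / 35.45 = 1.273 mol
Ratios (÷ 1.273): C 3.000, H 7.000, Cl 1.000
≈ 3:7:1 → C3H7Cl

C3H7Cl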